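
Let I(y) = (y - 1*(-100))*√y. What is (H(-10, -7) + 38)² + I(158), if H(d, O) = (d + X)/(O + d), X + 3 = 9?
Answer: 422500/289 + 258*√158 ≈ 4704.9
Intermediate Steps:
X = 6 (X = -3 + 9 = 6)
H(d, O) = (6 + d)/(O + d) (H(d, O) = (d + 6)/(O + d) = (6 + d)/(O + d))
I(y) = √y*(100 + y) (I(y) = (y + 100)*√y = (100 + y)*√y = √y*(100 + y))
(H(-10, -7) + 38)² + I(158) = ((6 - 10)/(-7 - 10) + 38)² + √158*(100 + 158) = (-4/(-17) + 38)² + √158*258 = (-1/17*(-4) + 38)² + 258*√158 = (4/17 + 38)² + 258*√158 = (650/17)² + 258*√158 = 422500/289 + 258*√158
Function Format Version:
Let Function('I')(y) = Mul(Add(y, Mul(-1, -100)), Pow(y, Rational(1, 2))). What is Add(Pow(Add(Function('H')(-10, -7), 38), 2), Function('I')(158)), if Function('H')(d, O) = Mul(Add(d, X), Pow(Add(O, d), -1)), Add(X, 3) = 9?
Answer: Add(Rational(422500, 289), Mul(258, Pow(158, Rational(1, 2)))) ≈ 4704.9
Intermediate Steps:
X = 6 (X = Add(-3, 9) = 6)
Function('H')(d, O) = Mul(Pow(Add(O, d), -1), Add(6, d)) (Function('H')(d, O) = Mul(Add(d, 6), Pow(Add(O, d), -1)) = Mul(Add(6, d), Pow(Add(O, d), -1)) = Mul(Pow(Add(O, d), -1), Add(6, d)))
Function('I')(y) = Mul(Pow(y, Rational(1, 2)), Add(100, y)) (Function('I')(y) = Mul(Add(y, 100), Pow(y, Rational(1, 2))) = Mul(Add(100, y), Pow(y, Rational(1, 2))) = Mul(Pow(y, Rational(1, 2)), Add(100, y)))
Add(Pow(Add(Function('H')(-10, -7), 38), 2), Function('I')(158)) = Add(Pow(Add(Mul(Pow(Add(-7, -10), -1), Add(6, -10)), 38), 2), Mul(Pow(158, Rational(1, 2)), Add(100, 158))) = Add(Pow(Add(Mul(Pow(-17, -1), -4), 38), 2), Mul(Pow(158, Rational(1, 2)), 258)) = Add(Pow(Add(Mul(Rational(-1, 17), -4), 38), 2), Mul(258, Pow(158, Rational(1, 2)))) = Add(Pow(Add(Rational(4, 17), 38), 2), Mul(258, Pow(158, Rational(1, 2)))) = Add(Pow(Rational(650, 17), 2), Mul(258, Pow(158, Rational(1, 2)))) = Add(Rational(422500, 289), Mul(258, Pow(158, Rational(1, 2))))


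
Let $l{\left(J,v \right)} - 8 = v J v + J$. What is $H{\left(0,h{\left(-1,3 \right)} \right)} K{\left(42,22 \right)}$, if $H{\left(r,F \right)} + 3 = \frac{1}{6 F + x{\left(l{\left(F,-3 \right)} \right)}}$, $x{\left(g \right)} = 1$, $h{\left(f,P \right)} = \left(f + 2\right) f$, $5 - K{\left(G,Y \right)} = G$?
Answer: $\frac{592}{5} \approx 118.4$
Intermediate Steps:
$l{\left(J,v \right)} = 8 + J + J v^{2}$ ($l{\left(J,v \right)} = 8 + \left(v J v + J\right) = 8 + \left(J v v + J\right) = 8 + \left(J v^{2} + J\right) = 8 + \left(J + J v^{2}\right) = 8 + J + J v^{2}$)
$K{\left(G,Y \right)} = 5 - G$
$h{\left(f,P \right)} = f \left(2 + f\right)$ ($h{\left(f,P \right)} = \left(2 + f\right) f = f \left(2 + f\right)$)
$H{\left(r,F \right)} = -3 + \frac{1}{1 + 6 F}$ ($H{\left(r,F \right)} = -3 + \frac{1}{6 F + 1} = -3 + \frac{1}{1 + 6 F}$)
$H{\left(0,h{\left(-1,3 \right)} \right)} K{\left(42,22 \right)} = \frac{2 \left(-1 - 9 \left(- (2 - 1)\right)\right)}{1 + 6 \left(- (2 - 1)\right)} \left(5 - 42\right) = \frac{2 \left(-1 - 9 \left(\left(-1\right) 1\right)\right)}{1 + 6 \left(\left(-1\right) 1\right)} \left(5 - 42\right) = \frac{2 \left(-1 - -9\right)}{1 + 6 \left(-1\right)} \left(-37\right) = \frac{2 \left(-1 + 9\right)}{1 - 6} \left(-37\right) = 2 \frac{1}{-5} \cdot 8 \left(-37\right) = 2 \left(- \frac{1}{5}\right) 8 \left(-37\right) = \left(- \frac{16}{5}\right) \left(-37\right) = \frac{592}{5}$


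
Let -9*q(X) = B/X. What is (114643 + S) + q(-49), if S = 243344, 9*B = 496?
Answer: 1420850899/3969 ≈ 3.5799e+5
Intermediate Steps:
B = 496/9 (B = (1/9)*496 = 496/9 ≈ 55.111)
q(X) = -496/(81*X)
(114643 + S) + q(-49) = (114643 + 243344) - 496/81/(-49) = 357987 - 496/81*(-1/49) = 357987 + 496/3969 = 1420850899/3969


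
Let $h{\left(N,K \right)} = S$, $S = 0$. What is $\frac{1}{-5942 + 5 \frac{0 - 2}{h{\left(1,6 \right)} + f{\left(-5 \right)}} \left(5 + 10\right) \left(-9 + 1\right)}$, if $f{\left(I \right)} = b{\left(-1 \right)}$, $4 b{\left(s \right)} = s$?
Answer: $- \frac{1}{10742} \approx -9.3093 \cdot 10^{-5}$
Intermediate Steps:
$b{\left(s \right)} = \frac{s}{4}$
$f{\left(I \right)} = - \frac{1}{4}$ ($f{\left(I \right)} = \frac{1}{4} \left(-1\right) = - \frac{1}{4}$)
$h{\left(N,K \right)} = 0$
$\frac{1}{-5942 + 5 \frac{0 - 2}{h{\left(1,6 \right)} + f{\left(-5 \right)}} \left(5 + 10\right) \left(-9 + 1\right)} = \frac{1}{-5942 + 5 \frac{0 - 2}{0 - \frac{1}{4}} \left(5 + 10\right) \left(-9 + 1\right)} = \frac{1}{-5942 + 5 \left(- \frac{2}{- \frac{1}{4}}\right) 15 \left(-8\right)} = \frac{1}{-5942 + 5 \left(\left(-2\right) \left(-4\right)\right) \left(-120\right)} = \frac{1}{-5942 + 5 \cdot 8 \left(-120\right)} = \frac{1}{-5942 + 40 \left(-120\right)} = \frac{1}{-5942 - 4800} = \frac{1}{-10742} = - \frac{1}{10742}$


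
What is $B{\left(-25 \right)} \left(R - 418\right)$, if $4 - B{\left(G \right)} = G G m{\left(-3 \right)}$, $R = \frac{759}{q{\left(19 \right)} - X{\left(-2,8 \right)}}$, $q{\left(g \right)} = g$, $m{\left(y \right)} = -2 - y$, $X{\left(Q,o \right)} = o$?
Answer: $216729$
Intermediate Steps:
$R = 69$ ($R = \frac{759}{19 - 8} = \frac{759}{11} = 759 \cdot \frac{1}{11} = 69$)
$B{\left(G \right)} = 4 - G^{2}$ ($B{\left(G \right)} = 4 - G G \left(-2 - -3\right) = 4 - G^{2} \left(-2 + 3\right) = 4 - G^{2} \cdot 1 = 4 - G^{2}$)
$B{\left(-25 \right)} \left(R - 418\right) = \left(4 - \left(-25\right)^{2}\right) \left(69 - 418\right) = \left(4 - 625\right) \left(-349\right) = \left(-621\right) \left(-349\right) = 216729$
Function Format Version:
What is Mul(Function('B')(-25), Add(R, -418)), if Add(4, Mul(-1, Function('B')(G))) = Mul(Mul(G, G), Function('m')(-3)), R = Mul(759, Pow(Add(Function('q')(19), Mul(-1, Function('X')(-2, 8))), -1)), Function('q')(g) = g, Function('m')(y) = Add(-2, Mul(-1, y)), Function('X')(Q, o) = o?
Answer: 216729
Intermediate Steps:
R = 69 (R = Mul(759, Pow(Add(19, Mul(-1, 8)), -1)) = Mul(759, Pow(Add(19, -8), -1)) = Mul(759, Pow(11, -1)) = Mul(759, Rational(1, 11)) = 69)
Function('B')(G) = Add(4, Mul(-1, Pow(G, 2))) (Function('B')(G) = Add(4, Mul(-1, Mul(Mul(G, G), Add(-2, Mul(-1, -3))))) = Add(4, Mul(-1, Mul(Pow(G, 2), Add(-2, 3)))) = Add(4, Mul(-1, Mul(Pow(G, 2), 1))) = Add(4, Mul(-1, Pow(G, 2))))
Mul(Function('B')(-25), Add(R, -418)) = Mul(Add(4, Mul(-1, Pow(-25, 2))), Add(69, -418)) = Mul(Add(4, Mul(-1, 625)), -349) = Mul(Add(4, -625), -349) = Mul(-621, -349) = 216729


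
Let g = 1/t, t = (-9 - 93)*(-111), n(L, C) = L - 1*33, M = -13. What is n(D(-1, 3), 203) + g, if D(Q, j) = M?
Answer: -520811/11322 ≈ -46.000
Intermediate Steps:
D(Q, j) = -13
n(L, C) = -33 + L (n(L, C) = L - 33 = -33 + L)
t = 11322 (t = -102*(-111) = 11322)
g = 1/11322 ≈ 8.8324e-5
n(D(-1, 3), 203) + g = (-33 - 13) + 1/11322 = -46 + 1/11322 = -520811/11322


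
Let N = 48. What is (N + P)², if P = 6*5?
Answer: 6084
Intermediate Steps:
P = 30
(N + P)² = (48 + 30)² = 78² = 6084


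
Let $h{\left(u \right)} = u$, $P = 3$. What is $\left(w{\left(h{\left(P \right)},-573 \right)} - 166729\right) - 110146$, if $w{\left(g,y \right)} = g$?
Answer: $-276872$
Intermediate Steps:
$\left(w{\left(h{\left(P \right)},-573 \right)} - 166729\right) - 110146 = \left(3 - 166729\right) - 110146 = -166726 - 110146 = -276872$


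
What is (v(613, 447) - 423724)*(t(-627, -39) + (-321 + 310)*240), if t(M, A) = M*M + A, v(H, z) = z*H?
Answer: -58455440850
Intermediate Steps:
v(H, z) = H*z
t(M, A) = A + M² (t(M, A) = M² + A = A + M²)
(v(613, 447) - 423724)*(t(-627, -39) + (-321 + 310)*240) = (613*447 - 423724)*((-39 + (-627)²) + (-321 + 310)*240) = (274011 - 423724)*((-39 + 393129) - 11*240) = -149713*(393090 - 2640) = -149713*390450 = -58455440850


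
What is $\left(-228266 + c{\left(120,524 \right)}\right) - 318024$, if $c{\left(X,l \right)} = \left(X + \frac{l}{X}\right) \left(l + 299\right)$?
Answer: $- \frac{13318087}{30} \approx -4.4394 \cdot 10^{5}$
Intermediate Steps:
$c{\left(X,l \right)} = \left(299 + l\right) \left(X + \frac{l}{X}\right)$ ($c{\left(X,l \right)} = \left(X + \frac{l}{X}\right) \left(299 + l\right) = \left(299 + l\right) \left(X + \frac{l}{X}\right)$)
$\left(-228266 + c{\left(120,524 \right)}\right) - 318024 = \left(-228266 + \frac{524^{2} + 299 \cdot 524 + 120^{2} \left(299 + 524\right)}{120}\right) - 318024 = \left(-228266 + \frac{274576 + 156676 + 14400 \cdot 823}{120}\right) - 318024 = \left(-228266 + \frac{274576 + 156676 + 11851200}{120}\right) - 318024 = \left(-228266 + \frac{1}{120} \cdot 12282452\right) - 318024 = \left(-228266 + \frac{3070613}{30}\right) - 318024 = - \frac{3777367}{30} - 318024 = - \frac{13318087}{30}$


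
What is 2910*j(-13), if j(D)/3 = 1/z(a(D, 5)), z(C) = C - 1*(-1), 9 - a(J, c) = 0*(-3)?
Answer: 873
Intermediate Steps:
a(J, c) = 9 (a(J, c) = 9 - 0*(-3) = 9 - 1*0 = 9 + 0 = 9)
z(C) = 1 + C (z(C) = C + 1 = 1 + C)
j(D) = 3/10 (j(D) = 3/(1 + 9) = 3/10)
2910*j(-13) = 2910*(3/10) = 873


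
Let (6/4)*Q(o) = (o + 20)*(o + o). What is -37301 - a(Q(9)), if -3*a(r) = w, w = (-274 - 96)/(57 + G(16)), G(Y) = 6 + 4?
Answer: -7497871/201 ≈ -37303.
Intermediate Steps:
G(Y) = 10
Q(o) = 4*o*(20 + o)/3 (Q(o) = 2*((o + 20)*(o + o))/3 = 2*((20 + o)*(2*o))/3 = 2*(2*o*(20 + o))/3 = 4*o*(20 + o)/3)
w = -370/67 (w = (-274 - 96)/(57 + 10) = -370/67 ≈ -5.5224)
a(r) = 370/201 (a(r) = -1/3*(-370/67) = 370/201)
-37301 - a(Q(9)) = -37301 - 1*370/201 = -37301 - 370/201 = -7497871/201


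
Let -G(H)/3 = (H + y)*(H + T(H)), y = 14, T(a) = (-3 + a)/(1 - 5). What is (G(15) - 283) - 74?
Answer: -1401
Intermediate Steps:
T(a) = ¾ - a/4 (T(a) = (-3 + a)/(-4) = (-3 + a)*(-¼) = ¾ - a/4)
G(H) = -3*(14 + H)*(¾ + 3*H/4) (G(H) = -3*(H + 14)*(H + (¾ - H/4)) = -3*(14 + H)*(¾ + 3*H/4))
(G(15) - 283) - 74 = ((-63/2 - 135/4*15 - 9/4*15²) - 283) - 74 = ((-63/2 - 2025/4 - 9/4*225) - 283) - 74 = ((-63/2 - 2025/4 - 2025/4) - 283) - 74 = (-1044 - 283) - 74 = -1327 - 74 = -1401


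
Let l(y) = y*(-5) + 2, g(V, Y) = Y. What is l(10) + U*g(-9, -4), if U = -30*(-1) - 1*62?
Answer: 80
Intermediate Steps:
U = -32 (U = 30 - 62 = -32)
l(y) = 2 - 5*y (l(y) = -5*y + 2 = 2 - 5*y)
l(10) + U*g(-9, -4) = (2 - 5*10) - 32*(-4) = (2 - 50) + 128 = -48 + 128 = 80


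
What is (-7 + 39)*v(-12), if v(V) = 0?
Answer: 0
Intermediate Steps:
(-7 + 39)*v(-12) = (-7 + 39)*0 = 32*0 = 0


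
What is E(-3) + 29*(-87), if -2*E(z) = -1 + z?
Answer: -2521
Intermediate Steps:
E(z) = 1/2 - z/2 (E(z) = -(-1 + z)/2 = 1/2 - z/2)
E(-3) + 29*(-87) = (1/2 - 1/2*(-3)) + 29*(-87) = (1/2 + 3/2) - 2523 = 2 - 2523 = -2521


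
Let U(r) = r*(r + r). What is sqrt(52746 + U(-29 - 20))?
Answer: 2*sqrt(14387) ≈ 239.89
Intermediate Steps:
U(r) = 2*r**2 (U(r) = r*(2*r) = 2*r**2)
sqrt(52746 + U(-29 - 20)) = sqrt(52746 + 2*(-29 - 20)**2) = sqrt(52746 + 2*(-49)**2) = sqrt(52746 + 2*2401) = sqrt(52746 + 4802) = sqrt(57548) = 2*sqrt(14387)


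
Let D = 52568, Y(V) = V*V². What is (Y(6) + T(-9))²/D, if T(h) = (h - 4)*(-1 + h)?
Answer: 29929/13142 ≈ 2.2774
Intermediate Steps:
Y(V) = V³
T(h) = (-1 + h)*(-4 + h) (T(h) = (-4 + h)*(-1 + h) = (-1 + h)*(-4 + h))
(Y(6) + T(-9))²/D = (6³ + (4 + (-9)² - 5*(-9)))²/52568 = (216 + (4 + 81 + 45))²*(1/52568) = (216 + 130)²*(1/52568) = 346²*(1/52568) = 119716*(1/52568) = 29929/13142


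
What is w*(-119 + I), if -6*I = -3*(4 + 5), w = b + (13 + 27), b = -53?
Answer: 2977/2 ≈ 1488.5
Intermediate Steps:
w = -13 (w = -53 + (13 + 27) = -53 + 40 = -13)
I = 9/2 (I = -(-1)*(4 + 5)/2 = -(-1)*9/2 = -⅙*(-27) = 9/2 ≈ 4.5000)
w*(-119 + I) = -13*(-119 + 9/2) = -13*(-229/2) = 2977/2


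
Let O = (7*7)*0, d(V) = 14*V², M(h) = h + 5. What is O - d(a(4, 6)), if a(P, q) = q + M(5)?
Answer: -3584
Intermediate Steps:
M(h) = 5 + h
a(P, q) = 10 + q (a(P, q) = q + (5 + 5) = q + 10 = 10 + q)
O = 0 (O = 49*0 = 0)
O - d(a(4, 6)) = 0 - 14*(10 + 6)² = 0 - 14*16² = 0 - 14*256 = 0 - 1*3584 = 0 - 3584 = -3584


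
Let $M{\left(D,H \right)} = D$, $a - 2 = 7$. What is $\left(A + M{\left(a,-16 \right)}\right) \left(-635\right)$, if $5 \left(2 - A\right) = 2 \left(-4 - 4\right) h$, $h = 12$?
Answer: $-31369$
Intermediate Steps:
$a = 9$ ($a = 2 + 7 = 9$)
$A = \frac{202}{5}$ ($A = 2 - \frac{2 \left(-4 - 4\right) 12}{5} = 2 - \frac{2 \left(-8\right) 12}{5} = 2 - \frac{\left(-16\right) 12}{5} = 2 - - \frac{192}{5} = 2 + \frac{192}{5} = \frac{202}{5} \approx 40.4$)
$\left(A + M{\left(a,-16 \right)}\right) \left(-635\right) = \left(\frac{202}{5} + 9\right) \left(-635\right) = \frac{247}{5} \left(-635\right) = -31369$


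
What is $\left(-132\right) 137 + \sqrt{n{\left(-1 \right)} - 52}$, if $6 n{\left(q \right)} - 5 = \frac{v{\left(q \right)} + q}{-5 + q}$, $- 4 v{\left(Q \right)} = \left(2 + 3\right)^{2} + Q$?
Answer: $-18084 + \frac{i \sqrt{1835}}{6} \approx -18084.0 + 7.1395 i$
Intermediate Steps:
$v{\left(Q \right)} = - \frac{25}{4} - \frac{Q}{4}$ ($v{\left(Q \right)} = - \frac{\left(2 + 3\right)^{2} + Q}{4} = - \frac{5^{2} + Q}{4} = - \frac{25 + Q}{4} = - \frac{25}{4} - \frac{Q}{4}$)
$n{\left(q \right)} = \frac{5}{6} + \frac{- \frac{25}{4} + \frac{3 q}{4}}{6 \left(-5 + q\right)}$ ($n{\left(q \right)} = \frac{5}{6} + \frac{\left(\left(- \frac{25}{4} - \frac{q}{4}\right) + q\right) \frac{1}{-5 + q}}{6} = \frac{5}{6} + \frac{\left(- \frac{25}{4} + \frac{3 q}{4}\right) \frac{1}{-5 + q}}{6} = \frac{5}{6} + \frac{\frac{1}{-5 + q} \left(- \frac{25}{4} + \frac{3 q}{4}\right)}{6} = \frac{5}{6} + \frac{- \frac{25}{4} + \frac{3 q}{4}}{6 \left(-5 + q\right)}$)
$\left(-132\right) 137 + \sqrt{n{\left(-1 \right)} - 52} = \left(-132\right) 137 + \sqrt{\frac{-125 + 23 \left(-1\right)}{24 \left(-5 - 1\right)} - 52} = -18084 + \sqrt{\frac{-125 - 23}{24 \left(-6\right)} - 52} = -18084 + \sqrt{\frac{1}{24} \left(- \frac{1}{6}\right) \left(-148\right) - 52} = -18084 + \sqrt{\frac{37}{36} - 52} = -18084 + \sqrt{- \frac{1835}{36}} = -18084 + \frac{i \sqrt{1835}}{6}$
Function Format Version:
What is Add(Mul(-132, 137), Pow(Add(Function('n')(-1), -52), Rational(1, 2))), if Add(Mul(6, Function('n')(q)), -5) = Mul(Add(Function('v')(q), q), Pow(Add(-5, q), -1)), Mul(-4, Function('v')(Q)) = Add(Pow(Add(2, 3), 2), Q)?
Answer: Add(-18084, Mul(Rational(1, 6), I, Pow(1835, Rational(1, 2)))) ≈ Add(-18084., Mul(7.1395, I))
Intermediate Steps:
Function('v')(Q) = Add(Rational(-25, 4), Mul(Rational(-1, 4), Q)) (Function('v')(Q) = Mul(Rational(-1, 4), Add(Pow(Add(2, 3), 2), Q)) = Mul(Rational(-1, 4), Add(Pow(5, 2), Q)) = Mul(Rational(-1, 4), Add(25, Q)) = Add(Rational(-25, 4), Mul(Rational(-1, 4), Q)))
Function('n')(q) = Add(Rational(5, 6), Mul(Rational(1, 6), Pow(Add(-5, q), -1), Add(Rational(-25, 4), Mul(Rational(3, 4), q)))) (Function('n')(q) = Add(Rational(5, 6), Mul(Rational(1, 6), Mul(Add(Add(Rational(-25, 4), Mul(Rational(-1, 4), q)), q), Pow(Add(-5, q), -1)))) = Add(Rational(5, 6), Mul(Rational(1, 6), Mul(Add(Rational(-25, 4), Mul(Rational(3, 4), q)), Pow(Add(-5, q), -1)))) = Add(Rational(5, 6), Mul(Rational(1, 6), Mul(Pow(Add(-5, q), -1), Add(Rational(-25, 4), Mul(Rational(3, 4), q))))) = Add(Rational(5, 6), Mul(Rational(1, 6), Pow(Add(-5, q), -1), Add(Rational(-25, 4), Mul(Rational(3, 4), q)))))
Add(Mul(-132, 137), Pow(Add(Function('n')(-1), -52), Rational(1, 2))) = Add(Mul(-132, 137), Pow(Add(Mul(Rational(1, 24), Pow(Add(-5, -1), -1), Add(-125, Mul(23, -1))), -52), Rational(1, 2))) = Add(-18084, Pow(Add(Mul(Rational(1, 24), Pow(-6, -1), Add(-125, -23)), -52), Rational(1, 2))) = Add(-18084, Pow(Add(Mul(Rational(1, 24), Rational(-1, 6), -148), -52), Rational(1, 2))) = Add(-18084, Pow(Add(Rational(37, 36), -52), Rational(1, 2))) = Add(-18084, Pow(Rational(-1835, 36), Rational(1, 2))) = Add(-18084, Mul(Rational(1, 6), I, Pow(1835, Rational(1, 2))))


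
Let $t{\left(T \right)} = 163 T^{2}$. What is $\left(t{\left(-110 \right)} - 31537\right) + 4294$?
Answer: $1945057$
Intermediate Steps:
$\left(t{\left(-110 \right)} - 31537\right) + 4294 = \left(163 \left(-110\right)^{2} - 31537\right) + 4294 = \left(163 \cdot 12100 - 31537\right) + 4294 = \left(1972300 - 31537\right) + 4294 = 1940763 + 4294 = 1945057$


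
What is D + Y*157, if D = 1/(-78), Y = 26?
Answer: 318395/78 ≈ 4082.0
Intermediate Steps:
D = -1/78 ≈ -0.012821
D + Y*157 = -1/78 + 26*157 = -1/78 + 4082 = 318395/78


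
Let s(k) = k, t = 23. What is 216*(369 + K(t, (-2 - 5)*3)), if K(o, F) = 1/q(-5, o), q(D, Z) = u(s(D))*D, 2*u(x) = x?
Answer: 1993032/25 ≈ 79721.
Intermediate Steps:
u(x) = x/2
q(D, Z) = D**2/2 (q(D, Z) = (D/2)*D = D**2/2)
K(o, F) = 2/25 (K(o, F) = 1/((1/2)*(-5)**2) = 1/((1/2)*25) = 1/(25/2) = 2/25)
216*(369 + K(t, (-2 - 5)*3)) = 216*(369 + 2/25) = 216*(9227/25) = 1993032/25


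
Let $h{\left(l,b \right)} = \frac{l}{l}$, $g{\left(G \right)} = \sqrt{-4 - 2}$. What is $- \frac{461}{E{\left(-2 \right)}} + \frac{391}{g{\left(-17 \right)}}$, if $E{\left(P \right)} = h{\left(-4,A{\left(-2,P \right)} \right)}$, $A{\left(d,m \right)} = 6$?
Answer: $-461 - \frac{391 i \sqrt{6}}{6} \approx -461.0 - 159.63 i$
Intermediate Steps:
$g{\left(G \right)} = i \sqrt{6}$ ($g{\left(G \right)} = \sqrt{-6} = i \sqrt{6}$)
$h{\left(l,b \right)} = 1$
$E{\left(P \right)} = 1$
$- \frac{461}{E{\left(-2 \right)}} + \frac{391}{g{\left(-17 \right)}} = - \frac{461}{1} + \frac{391}{i \sqrt{6}} = \left(-461\right) 1 + 391 \left(- \frac{i \sqrt{6}}{6}\right) = -461 - \frac{391 i \sqrt{6}}{6}$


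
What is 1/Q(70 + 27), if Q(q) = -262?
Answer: -1/262 ≈ -0.0038168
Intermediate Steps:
1/Q(70 + 27) = 1/(-262) = -1/262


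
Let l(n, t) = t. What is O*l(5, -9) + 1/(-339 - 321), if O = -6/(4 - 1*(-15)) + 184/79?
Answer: -17952181/990660 ≈ -18.121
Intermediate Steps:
O = 3022/1501 (O = -6/(4 + 15) + 184*(1/79) = -6/19 + 184/79 = 3022/1501 ≈ 2.0133)
O*l(5, -9) + 1/(-339 - 321) = (3022/1501)*(-9) + 1/(-339 - 321) = -27198/1501 + 1/(-660) = -27198/1501 - 1/660 = -17952181/990660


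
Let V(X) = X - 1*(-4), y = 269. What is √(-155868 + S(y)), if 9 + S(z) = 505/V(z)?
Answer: 2*I*√2904304767/273 ≈ 394.81*I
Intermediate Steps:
V(X) = 4 + X (V(X) = X + 4 = 4 + X)
S(z) = -9 + 505/(4 + z)
√(-155868 + S(y)) = √(-155868 + (469 - 9*269)/(4 + 269)) = √(-155868 + (469 - 2421)/273) = √(-155868 + (1/273)*(-1952)) = √(-155868 - 1952/273) = √(-42553916/273) = 2*I*√2904304767/273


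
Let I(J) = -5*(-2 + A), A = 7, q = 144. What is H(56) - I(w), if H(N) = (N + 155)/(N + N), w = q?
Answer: 3011/112 ≈ 26.884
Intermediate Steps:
w = 144
H(N) = (155 + N)/(2*N) (H(N) = (155 + N)/((2*N)) = (155 + N)*(1/(2*N)) = (155 + N)/(2*N))
I(J) = -25 (I(J) = -5*(-2 + 7) = -5*5 = -25)
H(56) - I(w) = (1/2)*(155 + 56)/56 - 1*(-25) = (1/2)*(1/56)*211 + 25 = 211/112 + 25 = 3011/112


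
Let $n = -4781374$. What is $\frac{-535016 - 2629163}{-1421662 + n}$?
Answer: $\frac{3164179}{6203036} \approx 0.5101$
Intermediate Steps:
$\frac{-535016 - 2629163}{-1421662 + n} = \frac{-535016 - 2629163}{-1421662 - 4781374} = - \frac{3164179}{-6203036} = \left(-3164179\right) \left(- \frac{1}{6203036}\right) = \frac{3164179}{6203036}$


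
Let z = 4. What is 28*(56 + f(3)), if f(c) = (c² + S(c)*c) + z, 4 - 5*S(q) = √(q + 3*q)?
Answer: 9996/5 - 168*√3/5 ≈ 1941.0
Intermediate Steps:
S(q) = ⅘ - 2*√q/5 (S(q) = ⅘ - √(q + 3*q)/5 = ⅘ - 2*√q/5)
f(c) = 4 + c² + c*(⅘ - 2*√c/5) (f(c) = (c² + (⅘ - 2*√c/5)*c) + 4 = (c² + c*(⅘ - 2*√c/5)) + 4 = 4 + c² + c*(⅘ - 2*√c/5))
28*(56 + f(3)) = 28*(56 + (4 + 3² - ⅖*3*(-2 + √3))) = 28*(56 + (4 + 9 + (12/5 - 6*√3/5))) = 28*(56 + (77/5 - 6*√3/5)) = 28*(357/5 - 6*√3/5) = 9996/5 - 168*√3/5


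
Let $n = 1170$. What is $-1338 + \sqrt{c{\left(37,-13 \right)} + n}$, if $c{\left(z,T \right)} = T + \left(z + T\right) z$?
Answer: $-1338 + \sqrt{2045} \approx -1292.8$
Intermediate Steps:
$c{\left(z,T \right)} = T + z \left(T + z\right)$ ($c{\left(z,T \right)} = T + \left(T + z\right) z = T + z \left(T + z\right)$)
$-1338 + \sqrt{c{\left(37,-13 \right)} + n} = -1338 + \sqrt{\left(-13 + 37^{2} - 481\right) + 1170} = -1338 + \sqrt{\left(-13 + 1369 - 481\right) + 1170} = -1338 + \sqrt{875 + 1170} = -1338 + \sqrt{2045}$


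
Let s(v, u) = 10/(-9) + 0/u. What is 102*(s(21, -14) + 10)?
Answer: 2720/3 ≈ 906.67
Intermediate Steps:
s(v, u) = -10/9 (s(v, u) = 10*(-⅑) + 0 = -10/9 + 0 = -10/9)
102*(s(21, -14) + 10) = 102*(-10/9 + 10) = 102*(80/9) = 2720/3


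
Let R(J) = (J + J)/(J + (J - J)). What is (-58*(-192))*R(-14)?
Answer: 22272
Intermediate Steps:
R(J) = 2 (R(J) = (2*J)/(J + 0) = (2*J)/J = 2)
(-58*(-192))*R(-14) = -58*(-192)*2 = 11136*2 = 22272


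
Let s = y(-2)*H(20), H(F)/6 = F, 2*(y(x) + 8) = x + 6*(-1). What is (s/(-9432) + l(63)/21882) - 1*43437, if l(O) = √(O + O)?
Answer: -5690227/131 + √14/7294 ≈ -43437.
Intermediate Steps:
y(x) = -11 + x/2 (y(x) = -8 + (x + 6*(-1))/2 = -8 + (x - 6)/2 = -8 + (-6 + x)/2 = -8 + (-3 + x/2) = -11 + x/2)
H(F) = 6*F
l(O) = √2*√O (l(O) = √(2*O) = √2*√O)
s = -1440 (s = (-11 + (½)*(-2))*(6*20) = (-11 - 1)*120 = -12*120 = -1440)
(s/(-9432) + l(63)/21882) - 1*43437 = (-1440/(-9432) + (√2*√63)/21882) - 1*43437 = (-1440*(-1/9432) + (√2*(3*√7))*(1/21882)) - 43437 = (20/131 + (3*√14)*(1/21882)) - 43437 = (20/131 + √14/7294) - 43437 = -5690227/131 + √14/7294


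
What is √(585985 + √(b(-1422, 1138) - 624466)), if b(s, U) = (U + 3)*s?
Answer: √(585985 + 2*I*√561742) ≈ 765.5 + 0.979*I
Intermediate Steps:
b(s, U) = s*(3 + U) (b(s, U) = (3 + U)*s = s*(3 + U))
√(585985 + √(b(-1422, 1138) - 624466)) = √(585985 + √(-1422*(3 + 1138) - 624466)) = √(585985 + √(-1422*1141 - 624466)) = √(585985 + √(-1622502 - 624466)) = √(585985 + √(-2246968)) = √(585985 + 2*I*√561742)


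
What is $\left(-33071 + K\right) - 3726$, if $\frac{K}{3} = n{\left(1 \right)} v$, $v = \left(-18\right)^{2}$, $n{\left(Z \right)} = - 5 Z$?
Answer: $-41657$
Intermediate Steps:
$v = 324$
$K = -4860$ ($K = 3 \left(-5\right) 1 \cdot 324 = 3 \left(\left(-5\right) 324\right) = 3 \left(-1620\right) = -4860$)
$\left(-33071 + K\right) - 3726 = \left(-33071 - 4860\right) - 3726 = -37931 - 3726 = -41657$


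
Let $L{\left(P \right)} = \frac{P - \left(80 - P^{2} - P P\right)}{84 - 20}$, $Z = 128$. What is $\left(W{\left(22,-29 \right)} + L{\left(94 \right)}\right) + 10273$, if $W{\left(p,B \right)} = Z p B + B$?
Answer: $- \frac{2276597}{32} \approx -71144.0$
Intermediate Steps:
$W{\left(p,B \right)} = B + 128 B p$ ($W{\left(p,B \right)} = 128 p B + B = 128 B p + B = B + 128 B p$)
$L{\left(P \right)} = - \frac{5}{4} + \frac{P^{2}}{32} + \frac{P}{64}$ ($L{\left(P \right)} = \frac{P + \left(\left(P^{2} + P^{2}\right) - 80\right)}{64} = \left(P + \left(2 P^{2} - 80\right)\right) \frac{1}{64} = \left(P + \left(-80 + 2 P^{2}\right)\right) \frac{1}{64} = \left(-80 + P + 2 P^{2}\right) \frac{1}{64} = - \frac{5}{4} + \frac{P^{2}}{32} + \frac{P}{64}$)
$\left(W{\left(22,-29 \right)} + L{\left(94 \right)}\right) + 10273 = \left(- 29 \left(1 + 128 \cdot 22\right) + \left(- \frac{5}{4} + \frac{94^{2}}{32} + \frac{1}{64} \cdot 94\right)\right) + 10273 = \left(- 29 \left(1 + 2816\right) + \left(- \frac{5}{4} + \frac{1}{32} \cdot 8836 + \frac{47}{32}\right)\right) + 10273 = \left(\left(-29\right) 2817 + \left(- \frac{5}{4} + \frac{2209}{8} + \frac{47}{32}\right)\right) + 10273 = \left(-81693 + \frac{8843}{32}\right) + 10273 = - \frac{2605333}{32} + 10273 = - \frac{2276597}{32}$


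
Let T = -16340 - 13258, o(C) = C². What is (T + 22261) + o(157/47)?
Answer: -16182784/2209 ≈ -7325.8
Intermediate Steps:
T = -29598
(T + 22261) + o(157/47) = (-29598 + 22261) + (157/47)² = -7337 + (157*(1/47))² = -7337 + (157/47)² = -7337 + 24649/2209 = -16182784/2209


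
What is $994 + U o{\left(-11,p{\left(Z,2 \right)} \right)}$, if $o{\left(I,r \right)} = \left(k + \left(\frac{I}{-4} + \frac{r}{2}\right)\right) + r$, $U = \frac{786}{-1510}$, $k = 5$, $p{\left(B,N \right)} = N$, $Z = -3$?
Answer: $\frac{2984981}{3020} \approx 988.4$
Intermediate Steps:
$U = - \frac{393}{755}$ ($U = 786 \left(- \frac{1}{1510}\right) = - \frac{393}{755} \approx -0.52053$)
$o{\left(I,r \right)} = 5 - \frac{I}{4} + \frac{3 r}{2}$ ($o{\left(I,r \right)} = \left(5 + \left(\frac{I}{-4} + \frac{r}{2}\right)\right) + r = \left(5 + \left(I \left(- \frac{1}{4}\right) + r \frac{1}{2}\right)\right) + r = \left(5 - \left(- \frac{r}{2} + \frac{I}{4}\right)\right) + r = \left(5 + \frac{r}{2} - \frac{I}{4}\right) + r = 5 - \frac{I}{4} + \frac{3 r}{2}$)
$994 + U o{\left(-11,p{\left(Z,2 \right)} \right)} = 994 - \frac{393 \left(5 - - \frac{11}{4} + \frac{3}{2} \cdot 2\right)}{755} = 994 - \frac{393 \left(5 + \frac{11}{4} + 3\right)}{755} = 994 - \frac{16899}{3020} = \frac{2984981}{3020}$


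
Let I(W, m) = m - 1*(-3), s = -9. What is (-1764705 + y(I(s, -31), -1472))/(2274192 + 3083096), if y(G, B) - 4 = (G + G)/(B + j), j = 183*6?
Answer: -329999059/1001812856 ≈ -0.32940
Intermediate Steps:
j = 1098
I(W, m) = 3 + m (I(W, m) = m + 3 = 3 + m)
y(G, B) = 4 + 2*G/(1098 + B) (y(G, B) = 4 + (G + G)/(B + 1098) = 4 + (2*G)/(1098 + B) = 4 + 2*G/(1098 + B))
(-1764705 + y(I(s, -31), -1472))/(2274192 + 3083096) = (-1764705 + 2*(2196 + (3 - 31) + 2*(-1472))/(1098 - 1472))/(2274192 + 3083096) = (-1764705 + 2*(2196 - 28 - 2944)/(-374))/5357288 = (-1764705 + 2*(-1/374)*(-776))*(1/5357288) = (-1764705 + 776/187)*(1/5357288) = -329999059/187*1/5357288 = -329999059/1001812856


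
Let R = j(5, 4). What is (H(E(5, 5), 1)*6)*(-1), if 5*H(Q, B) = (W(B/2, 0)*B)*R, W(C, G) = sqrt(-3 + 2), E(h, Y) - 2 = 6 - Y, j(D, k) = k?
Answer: -24*I/5 ≈ -4.8*I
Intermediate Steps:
R = 4
E(h, Y) = 8 - Y (E(h, Y) = 2 + (6 - Y) = 8 - Y)
W(C, G) = I (W(C, G) = sqrt(-1) = I)
H(Q, B) = 4*I*B/5 (H(Q, B) = ((I*B)*4)/5 = (4*I*B)/5 = 4*I*B/5)
(H(E(5, 5), 1)*6)*(-1) = (((4/5)*I*1)*6)*(-1) = ((4*I/5)*6)*(-1) = (24*I/5)*(-1) = -24*I/5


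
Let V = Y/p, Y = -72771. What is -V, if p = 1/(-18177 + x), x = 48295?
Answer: 2191716978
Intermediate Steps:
p = 1/30118 (p = 1/(-18177 + 48295) = 1/30118 ≈ 3.3203e-5)
V = -2191716978 (V = -72771/1/30118 = -72771*30118 = -2191716978)
-V = -1*(-2191716978) = 2191716978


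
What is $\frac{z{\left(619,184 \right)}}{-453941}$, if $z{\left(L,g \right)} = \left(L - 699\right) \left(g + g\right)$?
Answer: $\frac{29440}{453941} \approx 0.064854$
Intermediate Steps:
$z{\left(L,g \right)} = 2 g \left(-699 + L\right)$ ($z{\left(L,g \right)} = \left(-699 + L\right) 2 g = 2 g \left(-699 + L\right)$)
$\frac{z{\left(619,184 \right)}}{-453941} = \frac{2 \cdot 184 \left(-699 + 619\right)}{-453941} = 2 \cdot 184 \left(-80\right) \left(- \frac{1}{453941}\right) = \left(-29440\right) \left(- \frac{1}{453941}\right) = \frac{29440}{453941}$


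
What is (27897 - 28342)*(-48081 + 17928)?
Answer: 13418085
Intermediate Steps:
(27897 - 28342)*(-48081 + 17928) = -445*(-30153) = 13418085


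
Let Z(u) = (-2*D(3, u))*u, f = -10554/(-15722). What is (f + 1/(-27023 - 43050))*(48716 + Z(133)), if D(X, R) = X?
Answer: 17718512356480/550843853 ≈ 32166.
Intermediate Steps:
f = 5277/7861 (f = -10554*(-1/15722) = 5277/7861 ≈ 0.67129)
Z(u) = -6*u (Z(u) = (-2*3)*u = -6*u)
(f + 1/(-27023 - 43050))*(48716 + Z(133)) = (5277/7861 + 1/(-27023 - 43050))*(48716 - 6*133) = (5277/7861 + 1/(-70073))*(48716 - 798) = (5277/7861 - 1/70073)*47918 = (369767360/550843853)*47918 = 17718512356480/550843853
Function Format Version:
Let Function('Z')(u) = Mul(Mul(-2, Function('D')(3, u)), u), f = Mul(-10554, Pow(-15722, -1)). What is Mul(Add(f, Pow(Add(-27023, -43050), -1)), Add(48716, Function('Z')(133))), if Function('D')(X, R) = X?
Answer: Rational(17718512356480, 550843853) ≈ 32166.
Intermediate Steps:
f = Rational(5277, 7861) (f = Mul(-10554, Rational(-1, 15722)) = Rational(5277, 7861) ≈ 0.67129)
Function('Z')(u) = Mul(-6, u) (Function('Z')(u) = Mul(Mul(-2, 3), u) = Mul(-6, u))
Mul(Add(f, Pow(Add(-27023, -43050), -1)), Add(48716, Function('Z')(133))) = Mul(Add(Rational(5277, 7861), Pow(Add(-27023, -43050), -1)), Add(48716, Mul(-6, 133))) = Mul(Add(Rational(5277, 7861), Pow(-70073, -1)), Add(48716, -798)) = Mul(Add(Rational(5277, 7861), Rational(-1, 70073)), 47918) = Mul(Rational(369767360, 550843853), 47918) = Rational(17718512356480, 550843853)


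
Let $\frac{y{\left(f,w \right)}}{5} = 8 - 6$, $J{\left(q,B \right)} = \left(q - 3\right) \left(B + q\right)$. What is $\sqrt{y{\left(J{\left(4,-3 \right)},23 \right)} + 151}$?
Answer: $\sqrt{161} \approx 12.689$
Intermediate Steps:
$J{\left(q,B \right)} = \left(-3 + q\right) \left(B + q\right)$
$y{\left(f,w \right)} = 10$ ($y{\left(f,w \right)} = 5 \left(8 - 6\right) = 5 \cdot 2 = 10$)
$\sqrt{y{\left(J{\left(4,-3 \right)},23 \right)} + 151} = \sqrt{10 + 151} = \sqrt{161}$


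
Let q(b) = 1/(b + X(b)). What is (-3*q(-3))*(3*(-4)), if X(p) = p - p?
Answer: -12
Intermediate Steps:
X(p) = 0
q(b) = 1/b (q(b) = 1/(b + 0) = 1/b)
(-3*q(-3))*(3*(-4)) = (-3/(-3))*(3*(-4)) = -3*(-⅓)*(-12) = 1*(-12) = -12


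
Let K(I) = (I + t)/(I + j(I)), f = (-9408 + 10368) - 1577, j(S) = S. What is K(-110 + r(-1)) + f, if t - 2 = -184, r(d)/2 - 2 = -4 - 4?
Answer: -37561/61 ≈ -615.75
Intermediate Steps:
r(d) = -12 (r(d) = 4 + 2*(-4 - 4) = 4 + 2*(-8) = 4 - 16 = -12)
t = -182 (t = 2 - 184 = -182)
f = -617 (f = 960 - 1577 = -617)
K(I) = (-182 + I)/(2*I) (K(I) = (I - 182)/(I + I) = (-182 + I)/((2*I)) = (-182 + I)*(1/(2*I)) = (-182 + I)/(2*I))
K(-110 + r(-1)) + f = (-182 + (-110 - 12))/(2*(-110 - 12)) - 617 = (1/2)*(-182 - 122)/(-122) - 617 = (1/2)*(-1/122)*(-304) - 617 = 76/61 - 617 = -37561/61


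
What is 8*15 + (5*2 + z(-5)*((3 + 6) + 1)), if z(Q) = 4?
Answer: 170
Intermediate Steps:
8*15 + (5*2 + z(-5)*((3 + 6) + 1)) = 8*15 + (5*2 + 4*((3 + 6) + 1)) = 120 + (10 + 4*(9 + 1)) = 120 + (10 + 4*10) = 120 + (10 + 40) = 120 + 50 = 170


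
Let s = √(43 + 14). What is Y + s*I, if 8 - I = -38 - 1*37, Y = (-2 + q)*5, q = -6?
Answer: -40 + 83*√57 ≈ 586.64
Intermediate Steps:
s = √57 ≈ 7.5498
Y = -40 (Y = (-2 - 6)*5 = -8*5 = -40)
I = 83 (I = 8 - (-38 - 1*37) = 8 - (-38 - 37) = 8 - 1*(-75) = 8 + 75 = 83)
Y + s*I = -40 + √57*83 = -40 + 83*√57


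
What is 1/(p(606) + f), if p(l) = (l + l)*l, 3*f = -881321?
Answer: 3/1322095 ≈ 2.2691e-6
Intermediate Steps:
f = -881321/3 (f = (⅓)*(-881321) = -881321/3 ≈ -2.9377e+5)
p(l) = 2*l² (p(l) = (2*l)*l = 2*l²)
1/(p(606) + f) = 1/(2*606² - 881321/3) = 1/(2*367236 - 881321/3) = 1/(734472 - 881321/3) = 1/(1322095/3) = 3/1322095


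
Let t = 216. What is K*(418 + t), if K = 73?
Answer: 46282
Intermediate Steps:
K*(418 + t) = 73*(418 + 216) = 73*634 = 46282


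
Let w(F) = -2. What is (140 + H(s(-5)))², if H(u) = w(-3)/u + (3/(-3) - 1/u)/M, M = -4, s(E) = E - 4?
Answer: 1597696/81 ≈ 19725.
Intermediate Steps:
s(E) = -4 + E
H(u) = ¼ - 7/(4*u) (H(u) = -2/u + (3/(-3) - 1/u)/(-4) = -2/u + (3*(-⅓) - 1/u)*(-¼) = -2/u + (-1 - 1/u)*(-¼) = -2/u + (¼ + 1/(4*u)) = ¼ - 7/(4*u))
(140 + H(s(-5)))² = (140 + (-7 + (-4 - 5))/(4*(-4 - 5)))² = (140 + (¼)*(-7 - 9)/(-9))² = (140 + (¼)*(-⅑)*(-16))² = (140 + 4/9)² = (1264/9)² = 1597696/81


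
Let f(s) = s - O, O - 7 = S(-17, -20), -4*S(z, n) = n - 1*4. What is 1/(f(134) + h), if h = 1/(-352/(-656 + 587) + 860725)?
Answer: 59390377/7186235686 ≈ 0.0082645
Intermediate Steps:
S(z, n) = 1 - n/4 (S(z, n) = -(n - 1*4)/4 = -(n - 4)/4 = -(-4 + n)/4 = 1 - n/4)
O = 13 (O = 7 + (1 - ¼*(-20)) = 7 + (1 + 5) = 7 + 6 = 13)
f(s) = -13 + s (f(s) = s - 1*13 = s - 13 = -13 + s)
h = 69/59390377 (h = 1/(-352/(-69) + 860725) = 1/(-352*(-1/69) + 860725) = 1/(352/69 + 860725) = 1/(59390377/69) = 69/59390377 ≈ 1.1618e-6)
1/(f(134) + h) = 1/((-13 + 134) + 69/59390377) = 1/(121 + 69/59390377) = 1/(7186235686/59390377) = 59390377/7186235686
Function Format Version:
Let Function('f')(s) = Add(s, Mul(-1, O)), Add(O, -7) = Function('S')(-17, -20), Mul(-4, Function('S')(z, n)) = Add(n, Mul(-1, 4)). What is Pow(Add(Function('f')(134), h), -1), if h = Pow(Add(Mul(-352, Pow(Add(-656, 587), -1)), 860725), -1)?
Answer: Rational(59390377, 7186235686) ≈ 0.0082645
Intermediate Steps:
Function('S')(z, n) = Add(1, Mul(Rational(-1, 4), n)) (Function('S')(z, n) = Mul(Rational(-1, 4), Add(n, Mul(-1, 4))) = Mul(Rational(-1, 4), Add(n, -4)) = Mul(Rational(-1, 4), Add(-4, n)) = Add(1, Mul(Rational(-1, 4), n)))
O = 13 (O = Add(7, Add(1, Mul(Rational(-1, 4), -20))) = Add(7, Add(1, 5)) = Add(7, 6) = 13)
Function('f')(s) = Add(-13, s) (Function('f')(s) = Add(s, Mul(-1, 13)) = Add(s, -13) = Add(-13, s))
h = Rational(69, 59390377) (h = Pow(Add(Mul(-352, Pow(-69, -1)), 860725), -1) = Pow(Add(Mul(-352, Rational(-1, 69)), 860725), -1) = Pow(Add(Rational(352, 69), 860725), -1) = Pow(Rational(59390377, 69), -1) = Rational(69, 59390377) ≈ 1.1618e-6)
Pow(Add(Function('f')(134), h), -1) = Pow(Add(Add(-13, 134), Rational(69, 59390377)), -1) = Pow(Add(121, Rational(69, 59390377)), -1) = Pow(Rational(7186235686, 59390377), -1) = Rational(59390377, 7186235686)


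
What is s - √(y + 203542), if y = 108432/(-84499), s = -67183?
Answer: -67183 - 13*√8599391743846/84499 ≈ -67634.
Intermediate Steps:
y = -108432/84499 (y = 108432*(-1/84499) = -108432/84499 ≈ -1.2832)
s - √(y + 203542) = -67183 - √(-108432/84499 + 203542) = -67183 - √(17198987026/84499) = -67183 - 13*√8599391743846/84499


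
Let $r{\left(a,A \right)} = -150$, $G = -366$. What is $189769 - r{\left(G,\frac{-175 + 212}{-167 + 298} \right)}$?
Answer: $189919$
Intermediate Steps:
$189769 - r{\left(G,\frac{-175 + 212}{-167 + 298} \right)} = 189769 - -150 = 189769 + 150 = 189919$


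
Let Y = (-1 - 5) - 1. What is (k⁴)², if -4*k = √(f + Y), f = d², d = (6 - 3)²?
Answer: 1874161/4096 ≈ 457.56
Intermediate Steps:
Y = -7 (Y = -6 - 1 = -7)
d = 9 (d = 3² = 9)
f = 81 (f = 9² = 81)
k = -√74/4 (k = -√(81 - 7)/4 = -√74/4 ≈ -2.1506)
(k⁴)² = ((-√74/4)⁴)² = (1369/64)² = 1874161/4096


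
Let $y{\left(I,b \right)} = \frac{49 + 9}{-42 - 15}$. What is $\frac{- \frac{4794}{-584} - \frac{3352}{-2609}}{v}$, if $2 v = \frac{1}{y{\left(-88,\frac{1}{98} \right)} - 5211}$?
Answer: $- \frac{2148684196345}{21712098} \approx -98963.0$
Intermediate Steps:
$y{\left(I,b \right)} = - \frac{58}{57}$ ($y{\left(I,b \right)} = \frac{58}{-57} = 58 \left(- \frac{1}{57}\right) = - \frac{58}{57}$)
$v = - \frac{57}{594170}$ ($v = \frac{1}{2 \left(- \frac{58}{57} - 5211\right)} = \frac{1}{2 \left(- \frac{297085}{57}\right)} = \frac{1}{2} \left(- \frac{57}{297085}\right) = - \frac{57}{594170} \approx -9.5932 \cdot 10^{-5}$)
$\frac{- \frac{4794}{-584} - \frac{3352}{-2609}}{v} = \frac{- \frac{4794}{-584} - \frac{3352}{-2609}}{- \frac{57}{594170}} = \left(\left(-4794\right) \left(- \frac{1}{584}\right) - - \frac{3352}{2609}\right) \left(- \frac{594170}{57}\right) = \left(\frac{2397}{292} + \frac{3352}{2609}\right) \left(- \frac{594170}{57}\right) = \frac{7232557}{761828} \left(- \frac{594170}{57}\right) = - \frac{2148684196345}{21712098}$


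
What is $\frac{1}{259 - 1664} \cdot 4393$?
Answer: $- \frac{4393}{1405} \approx -3.1267$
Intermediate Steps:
$\frac{1}{259 - 1664} \cdot 4393 = \frac{1}{-1405} \cdot 4393 = \left(- \frac{1}{1405}\right) 4393 = - \frac{4393}{1405}$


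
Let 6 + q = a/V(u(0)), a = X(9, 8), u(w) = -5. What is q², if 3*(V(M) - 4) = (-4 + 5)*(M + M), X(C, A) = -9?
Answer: 1521/4 ≈ 380.25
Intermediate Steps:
V(M) = 4 + 2*M/3 (V(M) = 4 + ((-4 + 5)*(M + M))/3 = 4 + (1*(2*M))/3 = 4 + (2*M)/3 = 4 + 2*M/3)
a = -9
q = -39/2 (q = -6 - 9/(4 + (⅔)*(-5)) = -6 - 9/(4 - 10/3) = -6 - 9/⅔ = -6 - 9*3/2 = -6 - 27/2 = -39/2 ≈ -19.500)
q² = (-39/2)² = 1521/4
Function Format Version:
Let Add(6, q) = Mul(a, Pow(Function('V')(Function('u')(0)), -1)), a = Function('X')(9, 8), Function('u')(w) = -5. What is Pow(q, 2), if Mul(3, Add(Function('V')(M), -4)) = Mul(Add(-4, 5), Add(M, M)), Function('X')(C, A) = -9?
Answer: Rational(1521, 4) ≈ 380.25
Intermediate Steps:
Function('V')(M) = Add(4, Mul(Rational(2, 3), M)) (Function('V')(M) = Add(4, Mul(Rational(1, 3), Mul(Add(-4, 5), Add(M, M)))) = Add(4, Mul(Rational(1, 3), Mul(1, Mul(2, M)))) = Add(4, Mul(Rational(1, 3), Mul(2, M))) = Add(4, Mul(Rational(2, 3), M)))
a = -9
q = Rational(-39, 2) (q = Add(-6, Mul(-9, Pow(Add(4, Mul(Rational(2, 3), -5)), -1))) = Add(-6, Mul(-9, Pow(Add(4, Rational(-10, 3)), -1))) = Add(-6, Mul(-9, Pow(Rational(2, 3), -1))) = Add(-6, Mul(-9, Rational(3, 2))) = Add(-6, Rational(-27, 2)) = Rational(-39, 2) ≈ -19.500)
Pow(q, 2) = Pow(Rational(-39, 2), 2) = Rational(1521, 4)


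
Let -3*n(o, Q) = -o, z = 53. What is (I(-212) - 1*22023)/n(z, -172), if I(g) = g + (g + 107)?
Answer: -67020/53 ≈ -1264.5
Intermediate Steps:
I(g) = 107 + 2*g (I(g) = g + (107 + g) = 107 + 2*g)
n(o, Q) = o/3 (n(o, Q) = -(-1)*o/3 = o/3)
(I(-212) - 1*22023)/n(z, -172) = ((107 + 2*(-212)) - 1*22023)/(((⅓)*53)) = ((107 - 424) - 22023)/(53/3) = (-317 - 22023)*(3/53) = -22340*3/53 = -67020/53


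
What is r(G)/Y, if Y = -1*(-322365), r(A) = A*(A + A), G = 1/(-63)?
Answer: 2/1279466685 ≈ 1.5632e-9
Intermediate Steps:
G = -1/63 ≈ -0.015873
r(A) = 2*A² (r(A) = A*(2*A) = 2*A²)
Y = 322365
r(G)/Y = (2*(-1/63)²)/322365 = (2*(1/3969))*(1/322365) = (2/3969)*(1/322365) = 2/1279466685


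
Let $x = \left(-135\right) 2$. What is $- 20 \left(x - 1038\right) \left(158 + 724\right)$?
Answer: $23073120$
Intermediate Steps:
$x = -270$
$- 20 \left(x - 1038\right) \left(158 + 724\right) = - 20 \left(-270 - 1038\right) \left(158 + 724\right) = - 20 \left(\left(-1308\right) 882\right) = \left(-20\right) \left(-1153656\right) = 23073120$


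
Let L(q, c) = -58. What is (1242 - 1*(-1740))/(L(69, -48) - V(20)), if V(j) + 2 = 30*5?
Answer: -1491/103 ≈ -14.476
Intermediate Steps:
V(j) = 148 (V(j) = -2 + 30*5 = -2 + 150 = 148)
(1242 - 1*(-1740))/(L(69, -48) - V(20)) = (1242 - 1*(-1740))/(-58 - 1*148) = (1242 + 1740)/(-58 - 148) = 2982/(-206) = 2982*(-1/206) = -1491/103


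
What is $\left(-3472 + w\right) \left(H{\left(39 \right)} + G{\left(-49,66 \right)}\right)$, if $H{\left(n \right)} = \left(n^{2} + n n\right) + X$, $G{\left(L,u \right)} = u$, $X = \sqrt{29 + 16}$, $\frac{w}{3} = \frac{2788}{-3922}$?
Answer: $- \frac{572273016}{53} - \frac{20438322 \sqrt{5}}{1961} \approx -1.0821 \cdot 10^{7}$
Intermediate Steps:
$w = - \frac{4182}{1961}$ ($w = 3 \frac{2788}{-3922} = 3 \cdot 2788 \left(- \frac{1}{3922}\right) = 3 \left(- \frac{1394}{1961}\right) = - \frac{4182}{1961} \approx -2.1326$)
$X = 3 \sqrt{5}$ ($X = \sqrt{45} = 3 \sqrt{5} \approx 6.7082$)
$H{\left(n \right)} = 2 n^{2} + 3 \sqrt{5}$ ($H{\left(n \right)} = \left(n^{2} + n n\right) + 3 \sqrt{5} = \left(n^{2} + n^{2}\right) + 3 \sqrt{5} = 2 n^{2} + 3 \sqrt{5}$)
$\left(-3472 + w\right) \left(H{\left(39 \right)} + G{\left(-49,66 \right)}\right) = \left(-3472 - \frac{4182}{1961}\right) \left(\left(2 \cdot 39^{2} + 3 \sqrt{5}\right) + 66\right) = - \frac{6812774 \left(\left(2 \cdot 1521 + 3 \sqrt{5}\right) + 66\right)}{1961} = - \frac{6812774 \left(\left(3042 + 3 \sqrt{5}\right) + 66\right)}{1961} = - \frac{6812774 \left(3108 + 3 \sqrt{5}\right)}{1961} = - \frac{572273016}{53} - \frac{20438322 \sqrt{5}}{1961}$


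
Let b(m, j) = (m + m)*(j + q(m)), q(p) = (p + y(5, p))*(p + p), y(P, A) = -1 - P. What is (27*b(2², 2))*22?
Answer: -66528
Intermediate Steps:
q(p) = 2*p*(-6 + p) (q(p) = (p + (-1 - 1*5))*(p + p) = (p + (-1 - 5))*(2*p) = (p - 6)*(2*p) = (-6 + p)*(2*p) = 2*p*(-6 + p))
b(m, j) = 2*m*(j + 2*m*(-6 + m)) (b(m, j) = (m + m)*(j + 2*m*(-6 + m)) = (2*m)*(j + 2*m*(-6 + m)) = 2*m*(j + 2*m*(-6 + m)))
(27*b(2², 2))*22 = (27*(2*2²*(2 + 2*2²*(-6 + 2²))))*22 = (27*(2*4*(2 + 2*4*(-6 + 4))))*22 = (27*(2*4*(2 + 2*4*(-2))))*22 = (27*(2*4*(2 - 16)))*22 = (27*(2*4*(-14)))*22 = (27*(-112))*22 = -3024*22 = -66528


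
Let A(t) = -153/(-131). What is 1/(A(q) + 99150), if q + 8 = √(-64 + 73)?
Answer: 131/12988803 ≈ 1.0086e-5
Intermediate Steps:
q = -5 (q = -8 + √(-64 + 73) = -8 + √9 = -8 + 3 = -5)
A(t) = 153/131 (A(t) = -153*(-1/131) = 153/131)
1/(A(q) + 99150) = 1/(153/131 + 99150) = 1/(12988803/131) = 131/12988803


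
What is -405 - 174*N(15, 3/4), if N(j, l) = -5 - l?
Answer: 1191/2 ≈ 595.50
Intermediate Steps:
-405 - 174*N(15, 3/4) = -405 - 174*(-5 - 3/4) = -405 - 174*(-5 - 1*¾) = -405 - 174*(-5 - ¾) = -405 - 174*(-23/4) = -405 + 2001/2 = 1191/2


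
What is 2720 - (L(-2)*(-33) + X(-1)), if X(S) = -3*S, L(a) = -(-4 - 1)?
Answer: 2882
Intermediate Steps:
L(a) = 5 (L(a) = -1*(-5) = 5)
2720 - (L(-2)*(-33) + X(-1)) = 2720 - (5*(-33) - 3*(-1)) = 2720 - (-165 + 3) = 2720 - 1*(-162) = 2720 + 162 = 2882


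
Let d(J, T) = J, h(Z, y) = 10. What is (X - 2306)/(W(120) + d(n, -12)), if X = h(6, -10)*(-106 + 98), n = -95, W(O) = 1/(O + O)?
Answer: 572640/22799 ≈ 25.117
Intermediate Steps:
W(O) = 1/(2*O)
X = -80 (X = 10*(-106 + 98) = 10*(-8) = -80)
(X - 2306)/(W(120) + d(n, -12)) = (-80 - 2306)/((½)/120 - 95) = -2386/((½)*(1/120) - 95) = -2386/(1/240 - 95) = -2386/(-22799/240) = -2386*(-240/22799) = 572640/22799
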